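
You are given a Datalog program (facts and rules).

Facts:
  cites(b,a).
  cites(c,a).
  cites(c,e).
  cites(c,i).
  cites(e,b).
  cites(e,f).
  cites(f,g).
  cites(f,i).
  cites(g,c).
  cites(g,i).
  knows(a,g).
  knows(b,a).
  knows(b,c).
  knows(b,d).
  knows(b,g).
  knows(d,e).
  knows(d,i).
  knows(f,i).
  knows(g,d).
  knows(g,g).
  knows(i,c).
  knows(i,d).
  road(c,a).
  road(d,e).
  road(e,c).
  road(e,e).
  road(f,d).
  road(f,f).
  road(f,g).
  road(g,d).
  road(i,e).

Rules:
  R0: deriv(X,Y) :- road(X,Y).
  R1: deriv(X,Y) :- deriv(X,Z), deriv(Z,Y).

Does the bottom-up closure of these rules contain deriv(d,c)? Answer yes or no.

yes

round 1: derive deriv(c,a) via R0 from road(c,a)
round 1: derive deriv(d,e) via R0 from road(d,e)
round 1: derive deriv(e,c) via R0 from road(e,c)
round 1: derive deriv(e,e) via R0 from road(e,e)
round 1: derive deriv(f,d) via R0 from road(f,d)
round 1: derive deriv(f,f) via R0 from road(f,f)
round 1: derive deriv(f,g) via R0 from road(f,g)
round 1: derive deriv(g,d) via R0 from road(g,d)
round 1: derive deriv(i,e) via R0 from road(i,e)
round 2: derive deriv(d,c) via R1 from deriv(d,e), deriv(e,c)
round 2: derive deriv(e,a) via R1 from deriv(e,c), deriv(c,a)
round 2: derive deriv(f,e) via R1 from deriv(f,d), deriv(d,e)
round 2: derive deriv(g,e) via R1 from deriv(g,d), deriv(d,e)
round 2: derive deriv(i,c) via R1 from deriv(i,e), deriv(e,c)
round 3: derive deriv(d,a) via R1 from deriv(d,c), deriv(c,a)
round 3: derive deriv(f,a) via R1 from deriv(f,e), deriv(e,a)
round 3: derive deriv(f,c) via R1 from deriv(f,d), deriv(d,c)
round 3: derive deriv(g,a) via R1 from deriv(g,e), deriv(e,a)
round 3: derive deriv(g,c) via R1 from deriv(g,d), deriv(d,c)
round 3: derive deriv(i,a) via R1 from deriv(i,c), deriv(c,a)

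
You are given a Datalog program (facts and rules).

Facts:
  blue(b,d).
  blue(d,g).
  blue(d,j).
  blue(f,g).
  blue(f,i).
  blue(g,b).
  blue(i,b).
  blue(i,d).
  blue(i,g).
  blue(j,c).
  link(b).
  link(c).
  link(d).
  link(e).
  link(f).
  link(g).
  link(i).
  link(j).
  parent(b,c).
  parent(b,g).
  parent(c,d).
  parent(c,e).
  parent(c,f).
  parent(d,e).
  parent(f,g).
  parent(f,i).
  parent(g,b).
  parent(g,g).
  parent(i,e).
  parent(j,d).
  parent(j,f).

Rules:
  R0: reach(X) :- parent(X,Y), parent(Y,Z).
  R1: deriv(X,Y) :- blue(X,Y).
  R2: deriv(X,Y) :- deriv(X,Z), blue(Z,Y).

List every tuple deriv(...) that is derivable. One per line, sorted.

round 1: derive deriv(b,d) via R1 from blue(b,d)
round 1: derive deriv(d,g) via R1 from blue(d,g)
round 1: derive deriv(d,j) via R1 from blue(d,j)
round 1: derive deriv(f,g) via R1 from blue(f,g)
round 1: derive deriv(f,i) via R1 from blue(f,i)
round 1: derive deriv(g,b) via R1 from blue(g,b)
round 1: derive deriv(i,b) via R1 from blue(i,b)
round 1: derive deriv(i,d) via R1 from blue(i,d)
round 1: derive deriv(i,g) via R1 from blue(i,g)
round 1: derive deriv(j,c) via R1 from blue(j,c)
round 2: derive deriv(b,g) via R2 from deriv(b,d), blue(d,g)
round 2: derive deriv(b,j) via R2 from deriv(b,d), blue(d,j)
round 2: derive deriv(d,b) via R2 from deriv(d,g), blue(g,b)
round 2: derive deriv(d,c) via R2 from deriv(d,j), blue(j,c)
round 2: derive deriv(f,b) via R2 from deriv(f,g), blue(g,b)
round 2: derive deriv(f,d) via R2 from deriv(f,i), blue(i,d)
round 2: derive deriv(g,d) via R2 from deriv(g,b), blue(b,d)
round 2: derive deriv(i,j) via R2 from deriv(i,d), blue(d,j)
round 3: derive deriv(b,b) via R2 from deriv(b,g), blue(g,b)
round 3: derive deriv(b,c) via R2 from deriv(b,j), blue(j,c)
round 3: derive deriv(d,d) via R2 from deriv(d,b), blue(b,d)
round 3: derive deriv(f,j) via R2 from deriv(f,d), blue(d,j)
round 3: derive deriv(g,g) via R2 from deriv(g,d), blue(d,g)
round 3: derive deriv(g,j) via R2 from deriv(g,d), blue(d,j)
round 3: derive deriv(i,c) via R2 from deriv(i,j), blue(j,c)
round 4: derive deriv(f,c) via R2 from deriv(f,j), blue(j,c)
round 4: derive deriv(g,c) via R2 from deriv(g,j), blue(j,c)

deriv(b,b)
deriv(b,c)
deriv(b,d)
deriv(b,g)
deriv(b,j)
deriv(d,b)
deriv(d,c)
deriv(d,d)
deriv(d,g)
deriv(d,j)
deriv(f,b)
deriv(f,c)
deriv(f,d)
deriv(f,g)
deriv(f,i)
deriv(f,j)
deriv(g,b)
deriv(g,c)
deriv(g,d)
deriv(g,g)
deriv(g,j)
deriv(i,b)
deriv(i,c)
deriv(i,d)
deriv(i,g)
deriv(i,j)
deriv(j,c)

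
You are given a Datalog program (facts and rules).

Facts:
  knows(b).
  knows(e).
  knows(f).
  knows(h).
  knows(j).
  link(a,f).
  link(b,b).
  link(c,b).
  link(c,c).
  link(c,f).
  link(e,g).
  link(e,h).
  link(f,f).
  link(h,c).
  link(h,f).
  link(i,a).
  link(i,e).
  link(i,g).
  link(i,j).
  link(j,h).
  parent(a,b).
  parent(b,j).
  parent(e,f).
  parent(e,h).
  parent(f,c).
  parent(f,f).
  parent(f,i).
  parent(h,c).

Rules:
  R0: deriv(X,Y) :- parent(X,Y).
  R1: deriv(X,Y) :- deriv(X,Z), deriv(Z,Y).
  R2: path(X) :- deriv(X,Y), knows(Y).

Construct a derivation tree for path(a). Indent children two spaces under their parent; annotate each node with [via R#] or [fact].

round 1: derive deriv(a,b) via R0 from parent(a,b)
round 1: derive deriv(b,j) via R0 from parent(b,j)
round 1: derive deriv(e,f) via R0 from parent(e,f)
round 1: derive deriv(e,h) via R0 from parent(e,h)
round 1: derive deriv(f,c) via R0 from parent(f,c)
round 1: derive deriv(f,f) via R0 from parent(f,f)
round 1: derive deriv(f,i) via R0 from parent(f,i)
round 1: derive deriv(h,c) via R0 from parent(h,c)
round 2: derive deriv(a,j) via R1 from deriv(a,b), deriv(b,j)
round 2: derive deriv(e,c) via R1 from deriv(e,f), deriv(f,c)
round 2: derive deriv(e,i) via R1 from deriv(e,f), deriv(f,i)
round 2: derive path(a) via R2 from deriv(a,b), knows(b)
round 2: derive path(b) via R2 from deriv(b,j), knows(j)
round 2: derive path(e) via R2 from deriv(e,f), knows(f)
round 2: derive path(f) via R2 from deriv(f,f), knows(f)

path(a)  [via R2]
  deriv(a,b)  [via R0]
    parent(a,b)  [fact]
  knows(b)  [fact]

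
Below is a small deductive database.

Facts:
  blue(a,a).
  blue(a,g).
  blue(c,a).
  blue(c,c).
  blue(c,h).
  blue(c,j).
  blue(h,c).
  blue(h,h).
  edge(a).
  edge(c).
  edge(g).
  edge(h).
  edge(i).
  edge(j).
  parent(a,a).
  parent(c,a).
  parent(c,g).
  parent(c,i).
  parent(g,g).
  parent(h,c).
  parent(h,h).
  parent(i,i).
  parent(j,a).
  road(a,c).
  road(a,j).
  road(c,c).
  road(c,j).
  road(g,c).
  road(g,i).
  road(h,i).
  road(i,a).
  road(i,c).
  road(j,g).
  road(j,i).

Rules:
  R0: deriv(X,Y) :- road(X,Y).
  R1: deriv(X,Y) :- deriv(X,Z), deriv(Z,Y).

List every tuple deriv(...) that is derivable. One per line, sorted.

deriv(a,a)
deriv(a,c)
deriv(a,g)
deriv(a,i)
deriv(a,j)
deriv(c,a)
deriv(c,c)
deriv(c,g)
deriv(c,i)
deriv(c,j)
deriv(g,a)
deriv(g,c)
deriv(g,g)
deriv(g,i)
deriv(g,j)
deriv(h,a)
deriv(h,c)
deriv(h,g)
deriv(h,i)
deriv(h,j)
deriv(i,a)
deriv(i,c)
deriv(i,g)
deriv(i,i)
deriv(i,j)
deriv(j,a)
deriv(j,c)
deriv(j,g)
deriv(j,i)
deriv(j,j)

round 1: derive deriv(a,c) via R0 from road(a,c)
round 1: derive deriv(a,j) via R0 from road(a,j)
round 1: derive deriv(c,c) via R0 from road(c,c)
round 1: derive deriv(c,j) via R0 from road(c,j)
round 1: derive deriv(g,c) via R0 from road(g,c)
round 1: derive deriv(g,i) via R0 from road(g,i)
round 1: derive deriv(h,i) via R0 from road(h,i)
round 1: derive deriv(i,a) via R0 from road(i,a)
round 1: derive deriv(i,c) via R0 from road(i,c)
round 1: derive deriv(j,g) via R0 from road(j,g)
round 1: derive deriv(j,i) via R0 from road(j,i)
round 2: derive deriv(a,g) via R1 from deriv(a,j), deriv(j,g)
round 2: derive deriv(a,i) via R1 from deriv(a,j), deriv(j,i)
round 2: derive deriv(c,g) via R1 from deriv(c,j), deriv(j,g)
round 2: derive deriv(c,i) via R1 from deriv(c,j), deriv(j,i)
round 2: derive deriv(g,a) via R1 from deriv(g,i), deriv(i,a)
round 2: derive deriv(g,j) via R1 from deriv(g,c), deriv(c,j)
round 2: derive deriv(h,a) via R1 from deriv(h,i), deriv(i,a)
round 2: derive deriv(h,c) via R1 from deriv(h,i), deriv(i,c)
round 2: derive deriv(i,j) via R1 from deriv(i,a), deriv(a,j)
round 2: derive deriv(j,a) via R1 from deriv(j,i), deriv(i,a)
round 2: derive deriv(j,c) via R1 from deriv(j,g), deriv(g,c)
round 3: derive deriv(a,a) via R1 from deriv(a,g), deriv(g,a)
round 3: derive deriv(c,a) via R1 from deriv(c,g), deriv(g,a)
round 3: derive deriv(g,g) via R1 from deriv(g,a), deriv(a,g)
round 3: derive deriv(h,g) via R1 from deriv(h,a), deriv(a,g)
round 3: derive deriv(h,j) via R1 from deriv(h,a), deriv(a,j)
round 3: derive deriv(i,g) via R1 from deriv(i,a), deriv(a,g)
round 3: derive deriv(i,i) via R1 from deriv(i,a), deriv(a,i)
round 3: derive deriv(j,j) via R1 from deriv(j,a), deriv(a,j)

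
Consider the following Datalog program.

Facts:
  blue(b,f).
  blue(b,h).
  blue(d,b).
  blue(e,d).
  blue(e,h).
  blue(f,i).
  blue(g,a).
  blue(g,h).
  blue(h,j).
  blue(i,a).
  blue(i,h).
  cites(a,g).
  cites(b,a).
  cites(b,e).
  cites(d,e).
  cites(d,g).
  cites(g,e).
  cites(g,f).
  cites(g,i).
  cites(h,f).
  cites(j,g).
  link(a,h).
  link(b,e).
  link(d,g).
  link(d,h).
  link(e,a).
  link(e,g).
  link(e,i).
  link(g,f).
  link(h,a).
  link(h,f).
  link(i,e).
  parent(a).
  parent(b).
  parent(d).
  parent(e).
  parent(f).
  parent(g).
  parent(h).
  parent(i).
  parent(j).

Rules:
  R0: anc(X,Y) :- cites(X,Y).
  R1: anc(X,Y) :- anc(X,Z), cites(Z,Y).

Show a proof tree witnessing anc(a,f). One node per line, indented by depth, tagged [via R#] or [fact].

anc(a,f)  [via R1]
  anc(a,g)  [via R0]
    cites(a,g)  [fact]
  cites(g,f)  [fact]

round 1: derive anc(a,g) via R0 from cites(a,g)
round 1: derive anc(b,a) via R0 from cites(b,a)
round 1: derive anc(b,e) via R0 from cites(b,e)
round 1: derive anc(d,e) via R0 from cites(d,e)
round 1: derive anc(d,g) via R0 from cites(d,g)
round 1: derive anc(g,e) via R0 from cites(g,e)
round 1: derive anc(g,f) via R0 from cites(g,f)
round 1: derive anc(g,i) via R0 from cites(g,i)
round 1: derive anc(h,f) via R0 from cites(h,f)
round 1: derive anc(j,g) via R0 from cites(j,g)
round 2: derive anc(a,e) via R1 from anc(a,g), cites(g,e)
round 2: derive anc(a,f) via R1 from anc(a,g), cites(g,f)
round 2: derive anc(a,i) via R1 from anc(a,g), cites(g,i)
round 2: derive anc(b,g) via R1 from anc(b,a), cites(a,g)
round 2: derive anc(d,f) via R1 from anc(d,g), cites(g,f)
round 2: derive anc(d,i) via R1 from anc(d,g), cites(g,i)
round 2: derive anc(j,e) via R1 from anc(j,g), cites(g,e)
round 2: derive anc(j,f) via R1 from anc(j,g), cites(g,f)
round 2: derive anc(j,i) via R1 from anc(j,g), cites(g,i)
round 3: derive anc(b,f) via R1 from anc(b,g), cites(g,f)
round 3: derive anc(b,i) via R1 from anc(b,g), cites(g,i)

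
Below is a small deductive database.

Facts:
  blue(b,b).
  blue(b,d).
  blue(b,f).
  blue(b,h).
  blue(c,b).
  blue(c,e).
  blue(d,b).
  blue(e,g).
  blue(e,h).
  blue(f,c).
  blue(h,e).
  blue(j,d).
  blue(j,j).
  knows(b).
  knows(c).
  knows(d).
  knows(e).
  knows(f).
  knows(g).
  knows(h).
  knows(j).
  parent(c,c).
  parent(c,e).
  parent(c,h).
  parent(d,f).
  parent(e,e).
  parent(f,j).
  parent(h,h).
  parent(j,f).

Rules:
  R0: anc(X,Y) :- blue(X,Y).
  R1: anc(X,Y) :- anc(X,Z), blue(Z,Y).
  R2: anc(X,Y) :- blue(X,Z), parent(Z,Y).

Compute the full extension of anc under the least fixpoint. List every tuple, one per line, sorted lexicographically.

round 1: derive anc(b,b) via R0 from blue(b,b)
round 1: derive anc(b,d) via R0 from blue(b,d)
round 1: derive anc(b,f) via R0 from blue(b,f)
round 1: derive anc(b,h) via R0 from blue(b,h)
round 1: derive anc(c,b) via R0 from blue(c,b)
round 1: derive anc(c,e) via R0 from blue(c,e)
round 1: derive anc(d,b) via R0 from blue(d,b)
round 1: derive anc(e,g) via R0 from blue(e,g)
round 1: derive anc(e,h) via R0 from blue(e,h)
round 1: derive anc(f,c) via R0 from blue(f,c)
round 1: derive anc(h,e) via R0 from blue(h,e)
round 1: derive anc(j,d) via R0 from blue(j,d)
round 1: derive anc(j,j) via R0 from blue(j,j)
round 1: derive anc(b,j) via R2 from blue(b,f), parent(f,j)
round 1: derive anc(f,e) via R2 from blue(f,c), parent(c,e)
round 1: derive anc(f,h) via R2 from blue(f,c), parent(c,h)
round 1: derive anc(j,f) via R2 from blue(j,d), parent(d,f)
round 2: derive anc(b,c) via R1 from anc(b,f), blue(f,c)
round 2: derive anc(b,e) via R1 from anc(b,h), blue(h,e)
round 2: derive anc(c,d) via R1 from anc(c,b), blue(b,d)
round 2: derive anc(c,f) via R1 from anc(c,b), blue(b,f)
round 2: derive anc(c,g) via R1 from anc(c,e), blue(e,g)
round 2: derive anc(c,h) via R1 from anc(c,b), blue(b,h)
round 2: derive anc(d,d) via R1 from anc(d,b), blue(b,d)
round 2: derive anc(d,f) via R1 from anc(d,b), blue(b,f)
round 2: derive anc(d,h) via R1 from anc(d,b), blue(b,h)
round 2: derive anc(e,e) via R1 from anc(e,h), blue(h,e)
round 2: derive anc(f,b) via R1 from anc(f,c), blue(c,b)
round 2: derive anc(f,g) via R1 from anc(f,e), blue(e,g)
round 2: derive anc(h,g) via R1 from anc(h,e), blue(e,g)
round 2: derive anc(h,h) via R1 from anc(h,e), blue(e,h)
round 2: derive anc(j,b) via R1 from anc(j,d), blue(d,b)
round 2: derive anc(j,c) via R1 from anc(j,f), blue(f,c)
round 3: derive anc(b,g) via R1 from anc(b,e), blue(e,g)
round 3: derive anc(c,c) via R1 from anc(c,f), blue(f,c)
round 3: derive anc(d,c) via R1 from anc(d,f), blue(f,c)
round 3: derive anc(d,e) via R1 from anc(d,h), blue(h,e)
round 3: derive anc(f,d) via R1 from anc(f,b), blue(b,d)
round 3: derive anc(f,f) via R1 from anc(f,b), blue(b,f)
round 3: derive anc(j,e) via R1 from anc(j,c), blue(c,e)
round 3: derive anc(j,h) via R1 from anc(j,b), blue(b,h)
round 4: derive anc(d,g) via R1 from anc(d,e), blue(e,g)
round 4: derive anc(j,g) via R1 from anc(j,e), blue(e,g)

anc(b,b)
anc(b,c)
anc(b,d)
anc(b,e)
anc(b,f)
anc(b,g)
anc(b,h)
anc(b,j)
anc(c,b)
anc(c,c)
anc(c,d)
anc(c,e)
anc(c,f)
anc(c,g)
anc(c,h)
anc(d,b)
anc(d,c)
anc(d,d)
anc(d,e)
anc(d,f)
anc(d,g)
anc(d,h)
anc(e,e)
anc(e,g)
anc(e,h)
anc(f,b)
anc(f,c)
anc(f,d)
anc(f,e)
anc(f,f)
anc(f,g)
anc(f,h)
anc(h,e)
anc(h,g)
anc(h,h)
anc(j,b)
anc(j,c)
anc(j,d)
anc(j,e)
anc(j,f)
anc(j,g)
anc(j,h)
anc(j,j)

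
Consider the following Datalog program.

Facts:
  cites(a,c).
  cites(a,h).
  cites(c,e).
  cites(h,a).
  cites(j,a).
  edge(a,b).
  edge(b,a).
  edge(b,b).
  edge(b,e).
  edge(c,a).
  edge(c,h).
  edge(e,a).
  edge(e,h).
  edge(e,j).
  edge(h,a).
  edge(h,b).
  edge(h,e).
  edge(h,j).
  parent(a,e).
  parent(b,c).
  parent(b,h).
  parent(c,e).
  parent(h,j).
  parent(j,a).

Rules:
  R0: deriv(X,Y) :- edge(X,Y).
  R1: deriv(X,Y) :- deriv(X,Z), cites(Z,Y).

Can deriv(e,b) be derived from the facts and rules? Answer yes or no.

no

round 1: derive deriv(a,b) via R0 from edge(a,b)
round 1: derive deriv(b,a) via R0 from edge(b,a)
round 1: derive deriv(b,b) via R0 from edge(b,b)
round 1: derive deriv(b,e) via R0 from edge(b,e)
round 1: derive deriv(c,a) via R0 from edge(c,a)
round 1: derive deriv(c,h) via R0 from edge(c,h)
round 1: derive deriv(e,a) via R0 from edge(e,a)
round 1: derive deriv(e,h) via R0 from edge(e,h)
round 1: derive deriv(e,j) via R0 from edge(e,j)
round 1: derive deriv(h,a) via R0 from edge(h,a)
round 1: derive deriv(h,b) via R0 from edge(h,b)
round 1: derive deriv(h,e) via R0 from edge(h,e)
round 1: derive deriv(h,j) via R0 from edge(h,j)
round 2: derive deriv(b,c) via R1 from deriv(b,a), cites(a,c)
round 2: derive deriv(b,h) via R1 from deriv(b,a), cites(a,h)
round 2: derive deriv(c,c) via R1 from deriv(c,a), cites(a,c)
round 2: derive deriv(e,c) via R1 from deriv(e,a), cites(a,c)
round 2: derive deriv(h,c) via R1 from deriv(h,a), cites(a,c)
round 2: derive deriv(h,h) via R1 from deriv(h,a), cites(a,h)
round 3: derive deriv(c,e) via R1 from deriv(c,c), cites(c,e)
round 3: derive deriv(e,e) via R1 from deriv(e,c), cites(c,e)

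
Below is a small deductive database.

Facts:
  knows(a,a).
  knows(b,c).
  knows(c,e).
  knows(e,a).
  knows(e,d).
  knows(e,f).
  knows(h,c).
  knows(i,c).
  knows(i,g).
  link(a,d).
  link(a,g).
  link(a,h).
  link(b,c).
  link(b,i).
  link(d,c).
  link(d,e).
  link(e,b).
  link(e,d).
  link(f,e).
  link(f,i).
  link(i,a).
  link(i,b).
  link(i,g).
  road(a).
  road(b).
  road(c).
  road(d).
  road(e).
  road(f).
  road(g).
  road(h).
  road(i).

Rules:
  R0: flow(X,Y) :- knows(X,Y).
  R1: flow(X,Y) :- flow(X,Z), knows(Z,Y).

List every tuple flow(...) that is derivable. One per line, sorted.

round 1: derive flow(a,a) via R0 from knows(a,a)
round 1: derive flow(b,c) via R0 from knows(b,c)
round 1: derive flow(c,e) via R0 from knows(c,e)
round 1: derive flow(e,a) via R0 from knows(e,a)
round 1: derive flow(e,d) via R0 from knows(e,d)
round 1: derive flow(e,f) via R0 from knows(e,f)
round 1: derive flow(h,c) via R0 from knows(h,c)
round 1: derive flow(i,c) via R0 from knows(i,c)
round 1: derive flow(i,g) via R0 from knows(i,g)
round 2: derive flow(b,e) via R1 from flow(b,c), knows(c,e)
round 2: derive flow(c,a) via R1 from flow(c,e), knows(e,a)
round 2: derive flow(c,d) via R1 from flow(c,e), knows(e,d)
round 2: derive flow(c,f) via R1 from flow(c,e), knows(e,f)
round 2: derive flow(h,e) via R1 from flow(h,c), knows(c,e)
round 2: derive flow(i,e) via R1 from flow(i,c), knows(c,e)
round 3: derive flow(b,a) via R1 from flow(b,e), knows(e,a)
round 3: derive flow(b,d) via R1 from flow(b,e), knows(e,d)
round 3: derive flow(b,f) via R1 from flow(b,e), knows(e,f)
round 3: derive flow(h,a) via R1 from flow(h,e), knows(e,a)
round 3: derive flow(h,d) via R1 from flow(h,e), knows(e,d)
round 3: derive flow(h,f) via R1 from flow(h,e), knows(e,f)
round 3: derive flow(i,a) via R1 from flow(i,e), knows(e,a)
round 3: derive flow(i,d) via R1 from flow(i,e), knows(e,d)
round 3: derive flow(i,f) via R1 from flow(i,e), knows(e,f)

flow(a,a)
flow(b,a)
flow(b,c)
flow(b,d)
flow(b,e)
flow(b,f)
flow(c,a)
flow(c,d)
flow(c,e)
flow(c,f)
flow(e,a)
flow(e,d)
flow(e,f)
flow(h,a)
flow(h,c)
flow(h,d)
flow(h,e)
flow(h,f)
flow(i,a)
flow(i,c)
flow(i,d)
flow(i,e)
flow(i,f)
flow(i,g)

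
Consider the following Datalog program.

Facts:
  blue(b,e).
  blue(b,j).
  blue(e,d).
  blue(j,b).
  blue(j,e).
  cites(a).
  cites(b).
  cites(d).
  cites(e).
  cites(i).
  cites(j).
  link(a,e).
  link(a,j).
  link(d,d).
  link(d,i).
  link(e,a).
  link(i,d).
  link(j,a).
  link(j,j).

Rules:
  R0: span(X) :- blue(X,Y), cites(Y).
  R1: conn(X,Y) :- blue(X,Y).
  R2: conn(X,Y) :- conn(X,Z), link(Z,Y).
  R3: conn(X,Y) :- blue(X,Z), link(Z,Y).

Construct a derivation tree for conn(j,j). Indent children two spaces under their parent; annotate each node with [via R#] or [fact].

round 1: derive conn(b,e) via R1 from blue(b,e)
round 1: derive conn(b,j) via R1 from blue(b,j)
round 1: derive conn(e,d) via R1 from blue(e,d)
round 1: derive conn(j,b) via R1 from blue(j,b)
round 1: derive conn(j,e) via R1 from blue(j,e)
round 1: derive conn(b,a) via R3 from blue(b,e), link(e,a)
round 1: derive conn(e,i) via R3 from blue(e,d), link(d,i)
round 1: derive conn(j,a) via R3 from blue(j,e), link(e,a)
round 2: derive conn(j,j) via R2 from conn(j,a), link(a,j)

conn(j,j)  [via R2]
  conn(j,a)  [via R3]
    blue(j,e)  [fact]
    link(e,a)  [fact]
  link(a,j)  [fact]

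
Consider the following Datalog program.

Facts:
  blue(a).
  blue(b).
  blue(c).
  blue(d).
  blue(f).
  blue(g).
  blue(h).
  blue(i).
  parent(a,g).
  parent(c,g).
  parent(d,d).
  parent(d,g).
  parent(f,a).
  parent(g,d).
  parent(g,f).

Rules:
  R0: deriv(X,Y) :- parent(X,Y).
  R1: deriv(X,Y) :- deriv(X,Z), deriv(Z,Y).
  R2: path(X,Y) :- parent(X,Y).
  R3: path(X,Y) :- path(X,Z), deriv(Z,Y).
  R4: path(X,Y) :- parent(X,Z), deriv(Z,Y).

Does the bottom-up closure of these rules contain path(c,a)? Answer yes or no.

yes

round 1: derive deriv(a,g) via R0 from parent(a,g)
round 1: derive deriv(c,g) via R0 from parent(c,g)
round 1: derive deriv(d,d) via R0 from parent(d,d)
round 1: derive deriv(d,g) via R0 from parent(d,g)
round 1: derive deriv(f,a) via R0 from parent(f,a)
round 1: derive deriv(g,d) via R0 from parent(g,d)
round 1: derive deriv(g,f) via R0 from parent(g,f)
round 1: derive path(a,g) via R2 from parent(a,g)
round 1: derive path(c,g) via R2 from parent(c,g)
round 1: derive path(d,d) via R2 from parent(d,d)
round 1: derive path(d,g) via R2 from parent(d,g)
round 1: derive path(f,a) via R2 from parent(f,a)
round 1: derive path(g,d) via R2 from parent(g,d)
round 1: derive path(g,f) via R2 from parent(g,f)
round 2: derive deriv(a,d) via R1 from deriv(a,g), deriv(g,d)
round 2: derive deriv(a,f) via R1 from deriv(a,g), deriv(g,f)
round 2: derive deriv(c,d) via R1 from deriv(c,g), deriv(g,d)
round 2: derive deriv(c,f) via R1 from deriv(c,g), deriv(g,f)
round 2: derive deriv(d,f) via R1 from deriv(d,g), deriv(g,f)
round 2: derive deriv(f,g) via R1 from deriv(f,a), deriv(a,g)
round 2: derive deriv(g,a) via R1 from deriv(g,f), deriv(f,a)
round 2: derive deriv(g,g) via R1 from deriv(g,d), deriv(d,g)
round 2: derive path(a,d) via R3 from path(a,g), deriv(g,d)
round 2: derive path(a,f) via R3 from path(a,g), deriv(g,f)
round 2: derive path(c,d) via R3 from path(c,g), deriv(g,d)
round 2: derive path(c,f) via R3 from path(c,g), deriv(g,f)
round 2: derive path(d,f) via R3 from path(d,g), deriv(g,f)
round 2: derive path(f,g) via R3 from path(f,a), deriv(a,g)
round 2: derive path(g,a) via R3 from path(g,f), deriv(f,a)
round 2: derive path(g,g) via R3 from path(g,d), deriv(d,g)
round 3: derive deriv(a,a) via R1 from deriv(a,f), deriv(f,a)
round 3: derive deriv(c,a) via R1 from deriv(c,f), deriv(f,a)
round 3: derive deriv(d,a) via R1 from deriv(d,f), deriv(f,a)
round 3: derive deriv(f,d) via R1 from deriv(f,a), deriv(a,d)
round 3: derive deriv(f,f) via R1 from deriv(f,a), deriv(a,f)
round 3: derive path(a,a) via R3 from path(a,f), deriv(f,a)
round 3: derive path(c,a) via R3 from path(c,f), deriv(f,a)
round 3: derive path(d,a) via R3 from path(d,f), deriv(f,a)
round 3: derive path(f,d) via R3 from path(f,a), deriv(a,d)
round 3: derive path(f,f) via R3 from path(f,a), deriv(a,f)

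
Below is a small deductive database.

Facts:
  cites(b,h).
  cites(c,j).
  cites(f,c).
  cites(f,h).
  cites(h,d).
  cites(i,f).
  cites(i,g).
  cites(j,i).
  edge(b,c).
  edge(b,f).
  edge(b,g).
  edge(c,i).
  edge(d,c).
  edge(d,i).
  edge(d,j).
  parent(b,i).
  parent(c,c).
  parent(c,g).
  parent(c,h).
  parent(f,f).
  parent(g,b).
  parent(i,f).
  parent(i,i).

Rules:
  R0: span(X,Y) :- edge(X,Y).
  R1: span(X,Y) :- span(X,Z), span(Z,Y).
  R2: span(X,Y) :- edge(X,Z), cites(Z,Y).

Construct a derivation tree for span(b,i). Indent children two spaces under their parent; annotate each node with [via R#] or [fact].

round 1: derive span(b,c) via R0 from edge(b,c)
round 1: derive span(b,f) via R0 from edge(b,f)
round 1: derive span(b,g) via R0 from edge(b,g)
round 1: derive span(c,i) via R0 from edge(c,i)
round 1: derive span(d,c) via R0 from edge(d,c)
round 1: derive span(d,i) via R0 from edge(d,i)
round 1: derive span(d,j) via R0 from edge(d,j)
round 1: derive span(b,h) via R2 from edge(b,f), cites(f,h)
round 1: derive span(b,j) via R2 from edge(b,c), cites(c,j)
round 1: derive span(c,f) via R2 from edge(c,i), cites(i,f)
round 1: derive span(c,g) via R2 from edge(c,i), cites(i,g)
round 1: derive span(d,f) via R2 from edge(d,i), cites(i,f)
round 1: derive span(d,g) via R2 from edge(d,i), cites(i,g)
round 2: derive span(b,i) via R1 from span(b,c), span(c,i)

span(b,i)  [via R1]
  span(b,c)  [via R0]
    edge(b,c)  [fact]
  span(c,i)  [via R0]
    edge(c,i)  [fact]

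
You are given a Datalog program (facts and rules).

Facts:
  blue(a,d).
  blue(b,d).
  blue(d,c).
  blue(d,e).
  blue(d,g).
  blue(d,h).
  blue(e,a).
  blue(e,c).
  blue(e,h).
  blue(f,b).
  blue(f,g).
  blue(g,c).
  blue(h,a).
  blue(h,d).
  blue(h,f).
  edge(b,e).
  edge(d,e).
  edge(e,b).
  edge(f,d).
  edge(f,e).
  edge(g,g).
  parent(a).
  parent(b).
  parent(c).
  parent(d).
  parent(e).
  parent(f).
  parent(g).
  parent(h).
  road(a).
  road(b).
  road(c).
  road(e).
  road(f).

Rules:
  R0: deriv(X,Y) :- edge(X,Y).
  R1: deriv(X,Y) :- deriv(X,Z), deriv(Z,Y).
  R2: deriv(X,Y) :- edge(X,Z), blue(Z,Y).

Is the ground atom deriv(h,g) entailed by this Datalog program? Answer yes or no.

no

round 1: derive deriv(b,e) via R0 from edge(b,e)
round 1: derive deriv(d,e) via R0 from edge(d,e)
round 1: derive deriv(e,b) via R0 from edge(e,b)
round 1: derive deriv(f,d) via R0 from edge(f,d)
round 1: derive deriv(f,e) via R0 from edge(f,e)
round 1: derive deriv(g,g) via R0 from edge(g,g)
round 1: derive deriv(b,a) via R2 from edge(b,e), blue(e,a)
round 1: derive deriv(b,c) via R2 from edge(b,e), blue(e,c)
round 1: derive deriv(b,h) via R2 from edge(b,e), blue(e,h)
round 1: derive deriv(d,a) via R2 from edge(d,e), blue(e,a)
round 1: derive deriv(d,c) via R2 from edge(d,e), blue(e,c)
round 1: derive deriv(d,h) via R2 from edge(d,e), blue(e,h)
round 1: derive deriv(e,d) via R2 from edge(e,b), blue(b,d)
round 1: derive deriv(f,a) via R2 from edge(f,e), blue(e,a)
round 1: derive deriv(f,c) via R2 from edge(f,d), blue(d,c)
round 1: derive deriv(f,g) via R2 from edge(f,d), blue(d,g)
round 1: derive deriv(f,h) via R2 from edge(f,d), blue(d,h)
round 1: derive deriv(g,c) via R2 from edge(g,g), blue(g,c)
round 2: derive deriv(b,b) via R1 from deriv(b,e), deriv(e,b)
round 2: derive deriv(b,d) via R1 from deriv(b,e), deriv(e,d)
round 2: derive deriv(d,b) via R1 from deriv(d,e), deriv(e,b)
round 2: derive deriv(d,d) via R1 from deriv(d,e), deriv(e,d)
round 2: derive deriv(e,a) via R1 from deriv(e,b), deriv(b,a)
round 2: derive deriv(e,c) via R1 from deriv(e,b), deriv(b,c)
round 2: derive deriv(e,e) via R1 from deriv(e,b), deriv(b,e)
round 2: derive deriv(e,h) via R1 from deriv(e,b), deriv(b,h)
round 2: derive deriv(f,b) via R1 from deriv(f,e), deriv(e,b)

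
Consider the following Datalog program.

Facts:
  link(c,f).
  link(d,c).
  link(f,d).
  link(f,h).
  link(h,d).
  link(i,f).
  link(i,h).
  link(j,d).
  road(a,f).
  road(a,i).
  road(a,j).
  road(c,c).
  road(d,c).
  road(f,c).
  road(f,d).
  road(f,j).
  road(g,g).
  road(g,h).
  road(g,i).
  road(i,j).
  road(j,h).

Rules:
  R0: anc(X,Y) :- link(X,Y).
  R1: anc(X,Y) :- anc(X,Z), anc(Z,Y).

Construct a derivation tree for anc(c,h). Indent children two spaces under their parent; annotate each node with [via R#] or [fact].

anc(c,h)  [via R1]
  anc(c,f)  [via R0]
    link(c,f)  [fact]
  anc(f,h)  [via R0]
    link(f,h)  [fact]

round 1: derive anc(c,f) via R0 from link(c,f)
round 1: derive anc(d,c) via R0 from link(d,c)
round 1: derive anc(f,d) via R0 from link(f,d)
round 1: derive anc(f,h) via R0 from link(f,h)
round 1: derive anc(h,d) via R0 from link(h,d)
round 1: derive anc(i,f) via R0 from link(i,f)
round 1: derive anc(i,h) via R0 from link(i,h)
round 1: derive anc(j,d) via R0 from link(j,d)
round 2: derive anc(c,d) via R1 from anc(c,f), anc(f,d)
round 2: derive anc(c,h) via R1 from anc(c,f), anc(f,h)
round 2: derive anc(d,f) via R1 from anc(d,c), anc(c,f)
round 2: derive anc(f,c) via R1 from anc(f,d), anc(d,c)
round 2: derive anc(h,c) via R1 from anc(h,d), anc(d,c)
round 2: derive anc(i,d) via R1 from anc(i,f), anc(f,d)
round 2: derive anc(j,c) via R1 from anc(j,d), anc(d,c)
round 3: derive anc(c,c) via R1 from anc(c,d), anc(d,c)
round 3: derive anc(d,d) via R1 from anc(d,c), anc(c,d)
round 3: derive anc(d,h) via R1 from anc(d,c), anc(c,h)
round 3: derive anc(f,f) via R1 from anc(f,c), anc(c,f)
round 3: derive anc(h,f) via R1 from anc(h,c), anc(c,f)
round 3: derive anc(h,h) via R1 from anc(h,c), anc(c,h)
round 3: derive anc(i,c) via R1 from anc(i,d), anc(d,c)
round 3: derive anc(j,f) via R1 from anc(j,c), anc(c,f)
round 3: derive anc(j,h) via R1 from anc(j,c), anc(c,h)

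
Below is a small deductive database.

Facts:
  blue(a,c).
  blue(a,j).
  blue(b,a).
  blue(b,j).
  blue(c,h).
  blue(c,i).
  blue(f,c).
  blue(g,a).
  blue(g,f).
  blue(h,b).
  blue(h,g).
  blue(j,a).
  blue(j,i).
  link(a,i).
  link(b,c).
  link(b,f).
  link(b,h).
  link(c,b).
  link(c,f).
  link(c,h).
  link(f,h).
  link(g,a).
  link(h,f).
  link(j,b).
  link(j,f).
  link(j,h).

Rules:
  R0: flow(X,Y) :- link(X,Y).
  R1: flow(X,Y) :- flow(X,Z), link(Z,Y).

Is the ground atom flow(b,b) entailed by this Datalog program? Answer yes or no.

round 1: derive flow(a,i) via R0 from link(a,i)
round 1: derive flow(b,c) via R0 from link(b,c)
round 1: derive flow(b,f) via R0 from link(b,f)
round 1: derive flow(b,h) via R0 from link(b,h)
round 1: derive flow(c,b) via R0 from link(c,b)
round 1: derive flow(c,f) via R0 from link(c,f)
round 1: derive flow(c,h) via R0 from link(c,h)
round 1: derive flow(f,h) via R0 from link(f,h)
round 1: derive flow(g,a) via R0 from link(g,a)
round 1: derive flow(h,f) via R0 from link(h,f)
round 1: derive flow(j,b) via R0 from link(j,b)
round 1: derive flow(j,f) via R0 from link(j,f)
round 1: derive flow(j,h) via R0 from link(j,h)
round 2: derive flow(b,b) via R1 from flow(b,c), link(c,b)
round 2: derive flow(c,c) via R1 from flow(c,b), link(b,c)
round 2: derive flow(f,f) via R1 from flow(f,h), link(h,f)
round 2: derive flow(g,i) via R1 from flow(g,a), link(a,i)
round 2: derive flow(h,h) via R1 from flow(h,f), link(f,h)
round 2: derive flow(j,c) via R1 from flow(j,b), link(b,c)

yes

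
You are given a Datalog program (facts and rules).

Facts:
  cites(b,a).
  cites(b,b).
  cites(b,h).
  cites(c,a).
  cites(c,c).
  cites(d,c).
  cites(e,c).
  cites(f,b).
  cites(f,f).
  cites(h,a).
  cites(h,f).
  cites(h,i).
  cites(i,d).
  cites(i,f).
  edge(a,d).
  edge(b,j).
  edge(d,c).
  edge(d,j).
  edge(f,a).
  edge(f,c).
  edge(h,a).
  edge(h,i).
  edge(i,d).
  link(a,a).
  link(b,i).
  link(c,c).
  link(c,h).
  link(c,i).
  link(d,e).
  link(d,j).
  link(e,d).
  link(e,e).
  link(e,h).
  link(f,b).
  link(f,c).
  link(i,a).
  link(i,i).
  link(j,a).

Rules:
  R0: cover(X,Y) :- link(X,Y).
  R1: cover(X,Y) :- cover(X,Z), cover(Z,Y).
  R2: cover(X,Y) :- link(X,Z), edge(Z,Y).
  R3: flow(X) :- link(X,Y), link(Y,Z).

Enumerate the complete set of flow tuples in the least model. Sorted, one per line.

flow(a)
flow(b)
flow(c)
flow(d)
flow(e)
flow(f)
flow(i)
flow(j)

round 1: derive flow(a) via R3 from link(a,a), link(a,a)
round 1: derive flow(b) via R3 from link(b,i), link(i,a)
round 1: derive flow(c) via R3 from link(c,c), link(c,c)
round 1: derive flow(d) via R3 from link(d,e), link(e,d)
round 1: derive flow(e) via R3 from link(e,d), link(d,e)
round 1: derive flow(f) via R3 from link(f,b), link(b,i)
round 1: derive flow(i) via R3 from link(i,a), link(a,a)
round 1: derive flow(j) via R3 from link(j,a), link(a,a)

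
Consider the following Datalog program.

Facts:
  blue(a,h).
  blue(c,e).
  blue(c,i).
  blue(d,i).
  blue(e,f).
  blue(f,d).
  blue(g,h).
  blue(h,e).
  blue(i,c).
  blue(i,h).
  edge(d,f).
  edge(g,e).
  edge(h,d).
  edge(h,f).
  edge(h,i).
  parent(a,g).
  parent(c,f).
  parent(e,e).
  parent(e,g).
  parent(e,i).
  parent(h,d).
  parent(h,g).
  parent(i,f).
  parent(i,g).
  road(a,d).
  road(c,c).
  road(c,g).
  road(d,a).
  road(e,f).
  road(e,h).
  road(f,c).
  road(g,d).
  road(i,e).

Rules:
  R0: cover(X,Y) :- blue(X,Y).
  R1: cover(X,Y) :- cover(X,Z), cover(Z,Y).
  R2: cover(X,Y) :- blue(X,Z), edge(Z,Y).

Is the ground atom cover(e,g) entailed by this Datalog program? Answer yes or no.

round 1: derive cover(a,h) via R0 from blue(a,h)
round 1: derive cover(c,e) via R0 from blue(c,e)
round 1: derive cover(c,i) via R0 from blue(c,i)
round 1: derive cover(d,i) via R0 from blue(d,i)
round 1: derive cover(e,f) via R0 from blue(e,f)
round 1: derive cover(f,d) via R0 from blue(f,d)
round 1: derive cover(g,h) via R0 from blue(g,h)
round 1: derive cover(h,e) via R0 from blue(h,e)
round 1: derive cover(i,c) via R0 from blue(i,c)
round 1: derive cover(i,h) via R0 from blue(i,h)
round 1: derive cover(a,d) via R2 from blue(a,h), edge(h,d)
round 1: derive cover(a,f) via R2 from blue(a,h), edge(h,f)
round 1: derive cover(a,i) via R2 from blue(a,h), edge(h,i)
round 1: derive cover(f,f) via R2 from blue(f,d), edge(d,f)
round 1: derive cover(g,d) via R2 from blue(g,h), edge(h,d)
round 1: derive cover(g,f) via R2 from blue(g,h), edge(h,f)
round 1: derive cover(g,i) via R2 from blue(g,h), edge(h,i)
round 1: derive cover(i,d) via R2 from blue(i,h), edge(h,d)
round 1: derive cover(i,f) via R2 from blue(i,h), edge(h,f)
round 1: derive cover(i,i) via R2 from blue(i,h), edge(h,i)
round 2: derive cover(a,c) via R1 from cover(a,i), cover(i,c)
round 2: derive cover(a,e) via R1 from cover(a,h), cover(h,e)
round 2: derive cover(c,c) via R1 from cover(c,i), cover(i,c)
round 2: derive cover(c,d) via R1 from cover(c,i), cover(i,d)
round 2: derive cover(c,f) via R1 from cover(c,e), cover(e,f)
round 2: derive cover(c,h) via R1 from cover(c,i), cover(i,h)
round 2: derive cover(d,c) via R1 from cover(d,i), cover(i,c)
round 2: derive cover(d,d) via R1 from cover(d,i), cover(i,d)
round 2: derive cover(d,f) via R1 from cover(d,i), cover(i,f)
round 2: derive cover(d,h) via R1 from cover(d,i), cover(i,h)
round 2: derive cover(e,d) via R1 from cover(e,f), cover(f,d)
round 2: derive cover(f,i) via R1 from cover(f,d), cover(d,i)
round 2: derive cover(g,c) via R1 from cover(g,i), cover(i,c)
round 2: derive cover(g,e) via R1 from cover(g,h), cover(h,e)
round 2: derive cover(h,f) via R1 from cover(h,e), cover(e,f)
round 2: derive cover(i,e) via R1 from cover(i,c), cover(c,e)
round 3: derive cover(d,e) via R1 from cover(d,c), cover(c,e)
round 3: derive cover(e,c) via R1 from cover(e,d), cover(d,c)
round 3: derive cover(e,h) via R1 from cover(e,d), cover(d,h)
round 3: derive cover(e,i) via R1 from cover(e,d), cover(d,i)
round 3: derive cover(f,c) via R1 from cover(f,d), cover(d,c)
round 3: derive cover(f,e) via R1 from cover(f,i), cover(i,e)
round 3: derive cover(f,h) via R1 from cover(f,d), cover(d,h)
round 3: derive cover(h,d) via R1 from cover(h,e), cover(e,d)
round 3: derive cover(h,i) via R1 from cover(h,f), cover(f,i)
round 4: derive cover(e,e) via R1 from cover(e,c), cover(c,e)
round 4: derive cover(h,c) via R1 from cover(h,d), cover(d,c)
round 4: derive cover(h,h) via R1 from cover(h,d), cover(d,h)

no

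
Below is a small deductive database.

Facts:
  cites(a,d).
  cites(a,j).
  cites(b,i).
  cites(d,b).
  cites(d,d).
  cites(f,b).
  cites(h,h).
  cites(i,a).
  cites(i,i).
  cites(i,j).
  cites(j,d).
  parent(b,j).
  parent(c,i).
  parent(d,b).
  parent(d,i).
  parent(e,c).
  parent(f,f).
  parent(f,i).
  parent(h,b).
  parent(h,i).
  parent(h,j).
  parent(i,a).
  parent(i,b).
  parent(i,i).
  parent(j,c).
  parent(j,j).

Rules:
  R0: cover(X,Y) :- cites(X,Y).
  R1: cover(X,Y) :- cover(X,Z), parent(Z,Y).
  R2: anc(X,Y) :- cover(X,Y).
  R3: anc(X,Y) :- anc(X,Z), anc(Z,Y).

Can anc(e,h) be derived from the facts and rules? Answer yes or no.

round 1: derive cover(a,d) via R0 from cites(a,d)
round 1: derive cover(a,j) via R0 from cites(a,j)
round 1: derive cover(b,i) via R0 from cites(b,i)
round 1: derive cover(d,b) via R0 from cites(d,b)
round 1: derive cover(d,d) via R0 from cites(d,d)
round 1: derive cover(f,b) via R0 from cites(f,b)
round 1: derive cover(h,h) via R0 from cites(h,h)
round 1: derive cover(i,a) via R0 from cites(i,a)
round 1: derive cover(i,i) via R0 from cites(i,i)
round 1: derive cover(i,j) via R0 from cites(i,j)
round 1: derive cover(j,d) via R0 from cites(j,d)
round 2: derive cover(a,b) via R1 from cover(a,d), parent(d,b)
round 2: derive cover(a,c) via R1 from cover(a,j), parent(j,c)
round 2: derive cover(a,i) via R1 from cover(a,d), parent(d,i)
round 2: derive cover(b,a) via R1 from cover(b,i), parent(i,a)
round 2: derive cover(b,b) via R1 from cover(b,i), parent(i,b)
round 2: derive cover(d,i) via R1 from cover(d,d), parent(d,i)
round 2: derive cover(d,j) via R1 from cover(d,b), parent(b,j)
round 2: derive cover(f,j) via R1 from cover(f,b), parent(b,j)
round 2: derive cover(h,b) via R1 from cover(h,h), parent(h,b)
round 2: derive cover(h,i) via R1 from cover(h,h), parent(h,i)
round 2: derive cover(h,j) via R1 from cover(h,h), parent(h,j)
round 2: derive cover(i,b) via R1 from cover(i,i), parent(i,b)
round 2: derive cover(i,c) via R1 from cover(i,j), parent(j,c)
round 2: derive cover(j,b) via R1 from cover(j,d), parent(d,b)
round 2: derive cover(j,i) via R1 from cover(j,d), parent(d,i)
round 2: derive anc(a,d) via R2 from cover(a,d)
round 2: derive anc(a,j) via R2 from cover(a,j)
round 2: derive anc(b,i) via R2 from cover(b,i)
round 2: derive anc(d,b) via R2 from cover(d,b)
round 2: derive anc(d,d) via R2 from cover(d,d)
round 2: derive anc(f,b) via R2 from cover(f,b)
round 2: derive anc(h,h) via R2 from cover(h,h)
round 2: derive anc(i,a) via R2 from cover(i,a)
round 2: derive anc(i,i) via R2 from cover(i,i)
round 2: derive anc(i,j) via R2 from cover(i,j)
round 2: derive anc(j,d) via R2 from cover(j,d)
round 3: derive cover(a,a) via R1 from cover(a,i), parent(i,a)
round 3: derive cover(b,j) via R1 from cover(b,b), parent(b,j)
round 3: derive cover(d,a) via R1 from cover(d,i), parent(i,a)
round 3: derive cover(d,c) via R1 from cover(d,j), parent(j,c)
round 3: derive cover(f,c) via R1 from cover(f,j), parent(j,c)
round 3: derive cover(h,a) via R1 from cover(h,i), parent(i,a)
round 3: derive cover(h,c) via R1 from cover(h,j), parent(j,c)
round 3: derive cover(j,a) via R1 from cover(j,i), parent(i,a)
round 3: derive cover(j,j) via R1 from cover(j,b), parent(b,j)
round 3: derive anc(a,b) via R2 from cover(a,b)
round 3: derive anc(a,c) via R2 from cover(a,c)
round 3: derive anc(a,i) via R2 from cover(a,i)
round 3: derive anc(b,a) via R2 from cover(b,a)
round 3: derive anc(b,b) via R2 from cover(b,b)
round 3: derive anc(d,i) via R2 from cover(d,i)
round 3: derive anc(d,j) via R2 from cover(d,j)
round 3: derive anc(f,j) via R2 from cover(f,j)
round 3: derive anc(h,b) via R2 from cover(h,b)
round 3: derive anc(h,i) via R2 from cover(h,i)
round 3: derive anc(h,j) via R2 from cover(h,j)
round 3: derive anc(i,b) via R2 from cover(i,b)
round 3: derive anc(i,c) via R2 from cover(i,c)
round 3: derive anc(j,b) via R2 from cover(j,b)
round 3: derive anc(j,i) via R2 from cover(j,i)
round 3: derive anc(b,j) via R3 from anc(b,i), anc(i,j)
round 3: derive anc(f,i) via R3 from anc(f,b), anc(b,i)
round 3: derive anc(i,d) via R3 from anc(i,a), anc(a,d)
round 4: derive cover(b,c) via R1 from cover(b,j), parent(j,c)
round 4: derive cover(f,i) via R1 from cover(f,c), parent(c,i)
round 4: derive cover(j,c) via R1 from cover(j,j), parent(j,c)
round 4: derive anc(a,a) via R2 from cover(a,a)
round 4: derive anc(d,a) via R2 from cover(d,a)
round 4: derive anc(d,c) via R2 from cover(d,c)
round 4: derive anc(f,c) via R2 from cover(f,c)
round 4: derive anc(h,a) via R2 from cover(h,a)
round 4: derive anc(h,c) via R2 from cover(h,c)
round 4: derive anc(j,a) via R2 from cover(j,a)
round 4: derive anc(j,j) via R2 from cover(j,j)
round 4: derive anc(b,c) via R3 from anc(b,a), anc(a,c)
round 4: derive anc(b,d) via R3 from anc(b,a), anc(a,d)
round 4: derive anc(f,a) via R3 from anc(f,b), anc(b,a)
round 4: derive anc(f,d) via R3 from anc(f,i), anc(i,d)
round 4: derive anc(h,d) via R3 from anc(h,i), anc(i,d)
round 4: derive anc(j,c) via R3 from anc(j,i), anc(i,c)
round 5: derive cover(f,a) via R1 from cover(f,i), parent(i,a)

no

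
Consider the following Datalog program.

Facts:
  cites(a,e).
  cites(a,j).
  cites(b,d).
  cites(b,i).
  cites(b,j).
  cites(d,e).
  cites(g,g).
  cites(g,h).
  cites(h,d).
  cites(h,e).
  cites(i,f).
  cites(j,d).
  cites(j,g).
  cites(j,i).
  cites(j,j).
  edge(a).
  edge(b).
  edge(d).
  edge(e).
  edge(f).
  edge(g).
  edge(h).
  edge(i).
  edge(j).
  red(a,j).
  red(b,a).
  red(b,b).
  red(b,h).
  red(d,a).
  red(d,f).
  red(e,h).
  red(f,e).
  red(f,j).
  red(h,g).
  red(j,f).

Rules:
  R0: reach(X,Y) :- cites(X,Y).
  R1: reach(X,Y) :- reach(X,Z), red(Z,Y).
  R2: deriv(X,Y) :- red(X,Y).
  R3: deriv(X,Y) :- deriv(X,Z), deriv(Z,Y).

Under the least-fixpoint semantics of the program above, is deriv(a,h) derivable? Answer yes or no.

yes

round 1: derive deriv(a,j) via R2 from red(a,j)
round 1: derive deriv(b,a) via R2 from red(b,a)
round 1: derive deriv(b,b) via R2 from red(b,b)
round 1: derive deriv(b,h) via R2 from red(b,h)
round 1: derive deriv(d,a) via R2 from red(d,a)
round 1: derive deriv(d,f) via R2 from red(d,f)
round 1: derive deriv(e,h) via R2 from red(e,h)
round 1: derive deriv(f,e) via R2 from red(f,e)
round 1: derive deriv(f,j) via R2 from red(f,j)
round 1: derive deriv(h,g) via R2 from red(h,g)
round 1: derive deriv(j,f) via R2 from red(j,f)
round 2: derive deriv(a,f) via R3 from deriv(a,j), deriv(j,f)
round 2: derive deriv(b,g) via R3 from deriv(b,h), deriv(h,g)
round 2: derive deriv(b,j) via R3 from deriv(b,a), deriv(a,j)
round 2: derive deriv(d,e) via R3 from deriv(d,f), deriv(f,e)
round 2: derive deriv(d,j) via R3 from deriv(d,a), deriv(a,j)
round 2: derive deriv(e,g) via R3 from deriv(e,h), deriv(h,g)
round 2: derive deriv(f,f) via R3 from deriv(f,j), deriv(j,f)
round 2: derive deriv(f,h) via R3 from deriv(f,e), deriv(e,h)
round 2: derive deriv(j,e) via R3 from deriv(j,f), deriv(f,e)
round 2: derive deriv(j,j) via R3 from deriv(j,f), deriv(f,j)
round 3: derive deriv(a,e) via R3 from deriv(a,f), deriv(f,e)
round 3: derive deriv(a,h) via R3 from deriv(a,f), deriv(f,h)
round 3: derive deriv(b,e) via R3 from deriv(b,j), deriv(j,e)
round 3: derive deriv(b,f) via R3 from deriv(b,a), deriv(a,f)
round 3: derive deriv(d,g) via R3 from deriv(d,e), deriv(e,g)
round 3: derive deriv(d,h) via R3 from deriv(d,e), deriv(e,h)
round 3: derive deriv(f,g) via R3 from deriv(f,e), deriv(e,g)
round 3: derive deriv(j,g) via R3 from deriv(j,e), deriv(e,g)
round 3: derive deriv(j,h) via R3 from deriv(j,e), deriv(e,h)
round 4: derive deriv(a,g) via R3 from deriv(a,e), deriv(e,g)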